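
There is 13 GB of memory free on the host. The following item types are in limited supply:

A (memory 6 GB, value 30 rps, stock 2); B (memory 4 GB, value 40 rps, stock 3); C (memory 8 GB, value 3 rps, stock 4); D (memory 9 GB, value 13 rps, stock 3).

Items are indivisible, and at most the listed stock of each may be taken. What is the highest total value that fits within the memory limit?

120 rps

Best selections within memory 13 and stock limits:
- 3×B: memory 12, value 120
- 2×B: memory 8, value 80
Best: 120 rps.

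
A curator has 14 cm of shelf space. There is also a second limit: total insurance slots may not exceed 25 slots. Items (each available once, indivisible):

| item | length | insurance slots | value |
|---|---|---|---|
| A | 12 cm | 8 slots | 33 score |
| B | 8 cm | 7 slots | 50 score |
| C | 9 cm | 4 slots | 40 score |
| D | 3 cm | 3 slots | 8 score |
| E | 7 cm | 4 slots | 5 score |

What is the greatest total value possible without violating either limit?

Feasible sets respecting both limits:
- B+D: length 11, insurance slots 10, value 58
- B: length 8, insurance slots 7, value 50
- C+D: length 12, insurance slots 7, value 48
Best: 58 score.

58 score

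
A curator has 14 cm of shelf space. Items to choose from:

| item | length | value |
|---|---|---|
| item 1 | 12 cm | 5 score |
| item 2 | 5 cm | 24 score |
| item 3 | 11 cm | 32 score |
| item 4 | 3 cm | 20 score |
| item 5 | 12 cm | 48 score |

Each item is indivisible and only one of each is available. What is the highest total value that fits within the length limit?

52 score

Check high-value combinations within 14 cm:
- item 3+item 4: length 11+3=14, value 32+20=52
- item 5: length 12, value 48
- item 2+item 4: length 5+3=8, value 24+20=44
- item 3: length 11, value 32
Best: 52 score.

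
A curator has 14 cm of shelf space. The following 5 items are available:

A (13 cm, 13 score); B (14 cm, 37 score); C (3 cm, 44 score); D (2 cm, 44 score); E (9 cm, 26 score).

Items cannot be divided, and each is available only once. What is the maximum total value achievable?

Check high-value combinations within 14 cm:
- C+D+E: length 3+2+9=14, value 44+44+26=114
- C+D: length 3+2=5, value 44+44=88
- D+E: length 2+9=11, value 44+26=70
Best: 114 score.

114 score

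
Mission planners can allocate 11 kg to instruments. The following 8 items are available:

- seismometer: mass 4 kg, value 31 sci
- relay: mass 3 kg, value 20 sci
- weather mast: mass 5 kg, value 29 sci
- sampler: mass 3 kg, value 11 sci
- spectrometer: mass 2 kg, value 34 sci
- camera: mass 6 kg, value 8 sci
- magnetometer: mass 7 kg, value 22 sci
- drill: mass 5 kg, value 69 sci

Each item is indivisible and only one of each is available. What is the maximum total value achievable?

134 sci

This is a 0/1 knapsack; check combinations near the capacity.
- seismometer+spectrometer+drill: mass 4+2+5=11, value 31+34+69=134
- relay+spectrometer+drill: mass 3+2+5=10, value 20+34+69=123
- sampler+spectrometer+drill: mass 3+2+5=10, value 11+34+69=114
Best: 134 sci.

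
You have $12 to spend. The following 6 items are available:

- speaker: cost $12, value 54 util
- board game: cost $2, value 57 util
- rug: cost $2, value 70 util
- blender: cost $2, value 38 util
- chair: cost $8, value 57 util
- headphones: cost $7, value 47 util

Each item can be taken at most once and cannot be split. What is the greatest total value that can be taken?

Check high-value combinations within $12:
- board game+rug+chair: cost 2+2+8=12, value 57+70+57=184
- board game+rug+headphones: cost 2+2+7=11, value 57+70+47=174
- board game+rug+blender: cost 2+2+2=6, value 57+70+38=165
- rug+blender+chair: cost 2+2+8=12, value 70+38+57=165
- rug+blender+headphones: cost 2+2+7=11, value 70+38+47=155
Best: 184 util.

184 util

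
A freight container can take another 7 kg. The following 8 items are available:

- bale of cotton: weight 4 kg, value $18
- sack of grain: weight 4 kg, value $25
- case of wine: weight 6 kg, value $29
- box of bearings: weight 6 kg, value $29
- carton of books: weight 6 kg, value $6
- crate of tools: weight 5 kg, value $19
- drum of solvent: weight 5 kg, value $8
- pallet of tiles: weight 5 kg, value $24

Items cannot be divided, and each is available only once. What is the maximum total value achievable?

This is a 0/1 knapsack; check combinations near the capacity.
- case of wine: weight 6, value 29
- box of bearings: weight 6, value 29
- sack of grain: weight 4, value 25
- pallet of tiles: weight 5, value 24
Best: $29.

$29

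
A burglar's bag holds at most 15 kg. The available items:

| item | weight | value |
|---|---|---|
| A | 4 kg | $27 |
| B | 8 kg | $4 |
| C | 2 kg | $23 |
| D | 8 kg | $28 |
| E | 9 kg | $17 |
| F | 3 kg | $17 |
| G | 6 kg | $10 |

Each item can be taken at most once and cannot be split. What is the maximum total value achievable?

Check high-value combinations within 15 kg:
- A+C+D: weight 4+2+8=14, value 27+23+28=78
- A+C+F+G: weight 4+2+3+6=15, value 27+23+17+10=77
- A+D+F: weight 4+8+3=15, value 27+28+17=72
- C+D+F: weight 2+8+3=13, value 23+28+17=68
- A+C+F: weight 4+2+3=9, value 27+23+17=67
Best: $78.

$78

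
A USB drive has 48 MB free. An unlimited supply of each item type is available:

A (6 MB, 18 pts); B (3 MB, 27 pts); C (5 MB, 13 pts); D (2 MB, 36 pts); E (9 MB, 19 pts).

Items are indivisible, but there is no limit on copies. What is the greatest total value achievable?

Best value-per-unit is D at 36/2, and filling with it alone uses size 24×2=48. No mix of the others beats 24×36 = 864.

864 pts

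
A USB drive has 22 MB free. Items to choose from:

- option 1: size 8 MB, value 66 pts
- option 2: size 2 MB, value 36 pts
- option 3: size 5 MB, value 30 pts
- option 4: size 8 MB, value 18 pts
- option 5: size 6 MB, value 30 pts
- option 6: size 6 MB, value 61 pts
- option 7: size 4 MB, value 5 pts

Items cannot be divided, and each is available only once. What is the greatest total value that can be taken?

193 pts

Check high-value combinations within 22 MB:
- option 1+option 2+option 3+option 6: size 8+2+5+6=21, value 66+36+30+61=193
- option 1+option 2+option 5+option 6: size 8+2+6+6=22, value 66+36+30+61=193
- option 1+option 2+option 6+option 7: size 8+2+6+4=20, value 66+36+61+5=168
Best: 193 pts.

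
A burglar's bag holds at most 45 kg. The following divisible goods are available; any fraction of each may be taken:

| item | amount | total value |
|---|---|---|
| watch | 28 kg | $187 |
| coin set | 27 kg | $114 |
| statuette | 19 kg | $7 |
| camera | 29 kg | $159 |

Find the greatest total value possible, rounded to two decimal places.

Take in order of value per unit:
- watch (187/28 per unit): all 28 → value 187, running total 187.00
- camera (159/29 per unit): 17 of 29 → value 17×159/29 = 93.2069, running total 280.21
Total 280.21.

280.21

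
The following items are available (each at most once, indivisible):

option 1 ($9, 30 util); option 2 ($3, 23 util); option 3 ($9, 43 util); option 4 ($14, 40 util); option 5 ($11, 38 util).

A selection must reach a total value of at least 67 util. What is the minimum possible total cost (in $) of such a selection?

Subsets with value ≥ 67, sorted by total cost:
- option 1+option 3: cost 18, value 73
- option 3+option 5: cost 20, value 81
- option 1+option 5: cost 20, value 68
- option 1+option 2+option 3: cost 21, value 96
Minimum cost: 18 $.

18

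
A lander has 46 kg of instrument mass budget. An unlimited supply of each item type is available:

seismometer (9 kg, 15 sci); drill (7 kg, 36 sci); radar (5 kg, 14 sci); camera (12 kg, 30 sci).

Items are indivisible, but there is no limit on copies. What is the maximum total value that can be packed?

Best value-per-unit is drill at 36/7, and filling with it alone uses mass 6×7=42. No mix of the others beats 6×36 = 216.

216 sci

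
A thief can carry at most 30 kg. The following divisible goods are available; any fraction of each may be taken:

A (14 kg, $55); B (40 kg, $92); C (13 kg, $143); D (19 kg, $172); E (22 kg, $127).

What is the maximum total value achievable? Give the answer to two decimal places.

Take in order of value per unit:
- C (143/13 per unit): all 13 → value 143, running total 143.00
- D (172/19 per unit): 17 of 19 → value 17×172/19 = 153.8947, running total 296.89
Total 296.89.

296.89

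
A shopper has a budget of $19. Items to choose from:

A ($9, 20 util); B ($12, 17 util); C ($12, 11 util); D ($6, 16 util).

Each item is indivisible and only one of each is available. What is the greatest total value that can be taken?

36 util

Check high-value combinations within $19:
- A+D: cost 9+6=15, value 20+16=36
- B+D: cost 12+6=18, value 17+16=33
- C+D: cost 12+6=18, value 11+16=27
Best: 36 util.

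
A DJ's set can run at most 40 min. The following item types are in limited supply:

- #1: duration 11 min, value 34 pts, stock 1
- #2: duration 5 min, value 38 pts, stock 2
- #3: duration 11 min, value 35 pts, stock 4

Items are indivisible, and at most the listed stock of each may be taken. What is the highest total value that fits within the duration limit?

Best selections within duration 40 and stock limits:
- 2×#2 + 2×#3: duration 32, value 146
- 1×#1 + 2×#2 + 1×#3: duration 32, value 145
Best: 146 pts.

146 pts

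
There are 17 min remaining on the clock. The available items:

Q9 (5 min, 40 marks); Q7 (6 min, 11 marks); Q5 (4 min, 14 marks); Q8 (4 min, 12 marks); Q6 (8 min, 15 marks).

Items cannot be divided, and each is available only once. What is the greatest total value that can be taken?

69 marks

This is a 0/1 knapsack; check combinations near the capacity.
- Q9+Q5+Q6: time 5+4+8=17, value 40+14+15=69
- Q9+Q8+Q6: time 5+4+8=17, value 40+12+15=67
- Q9+Q5+Q8: time 5+4+4=13, value 40+14+12=66
- Q9+Q7+Q5: time 5+6+4=15, value 40+11+14=65
- Q9+Q7+Q8: time 5+6+4=15, value 40+11+12=63
Best: 69 marks.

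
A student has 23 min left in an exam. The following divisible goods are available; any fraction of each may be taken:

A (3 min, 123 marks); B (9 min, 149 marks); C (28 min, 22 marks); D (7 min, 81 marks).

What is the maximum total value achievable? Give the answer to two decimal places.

Take in order of value per unit:
- A (123/3 per unit): all 3 → value 123, running total 123.00
- B (149/9 per unit): all 9 → value 149, running total 272.00
- D (81/7 per unit): all 7 → value 81, running total 353.00
- C (22/28 per unit): 4 of 28 → value 4×22/28 = 3.1429, running total 356.14
Total 356.14.

356.14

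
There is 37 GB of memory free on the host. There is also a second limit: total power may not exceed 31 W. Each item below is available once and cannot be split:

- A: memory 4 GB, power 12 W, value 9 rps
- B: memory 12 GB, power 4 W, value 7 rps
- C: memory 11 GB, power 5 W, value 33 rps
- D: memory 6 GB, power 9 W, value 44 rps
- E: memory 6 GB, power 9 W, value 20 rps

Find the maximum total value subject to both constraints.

104 rps

Feasible sets respecting both limits:
- B+C+D+E: memory 35, power 27, value 104
- C+D+E: memory 23, power 23, value 97
- A+B+C+D: memory 33, power 30, value 93
- A+C+D: memory 21, power 26, value 86
Best: 104 rps.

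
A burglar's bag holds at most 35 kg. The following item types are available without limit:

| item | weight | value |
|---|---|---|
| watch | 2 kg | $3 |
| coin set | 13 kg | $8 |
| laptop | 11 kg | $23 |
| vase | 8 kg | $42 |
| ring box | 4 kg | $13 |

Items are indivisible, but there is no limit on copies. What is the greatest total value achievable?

Best value-per-unit is vase at 42/8; filling with it alone gives 4×42 = 168.
Optimal mix: 1×watch + 4×vase → weight 34, value 171.

$171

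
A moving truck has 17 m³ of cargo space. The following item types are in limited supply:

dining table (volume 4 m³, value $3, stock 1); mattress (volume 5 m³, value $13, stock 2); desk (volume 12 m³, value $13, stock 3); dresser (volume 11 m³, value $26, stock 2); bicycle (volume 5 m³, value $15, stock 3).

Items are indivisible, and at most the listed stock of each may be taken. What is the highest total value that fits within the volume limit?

$45

Best selections within volume 17 and stock limits:
- 3×bicycle: volume 15, value 45
- 1×mattress + 2×bicycle: volume 15, value 43
- 2×mattress + 1×bicycle: volume 15, value 41
- 1×dresser + 1×bicycle: volume 16, value 41
Best: $45.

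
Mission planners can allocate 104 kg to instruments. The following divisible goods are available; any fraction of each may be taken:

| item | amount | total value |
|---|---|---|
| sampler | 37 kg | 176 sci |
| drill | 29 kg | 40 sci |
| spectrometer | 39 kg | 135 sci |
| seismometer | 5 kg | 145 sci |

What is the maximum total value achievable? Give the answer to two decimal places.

487.72

Take in order of value per unit:
- seismometer (145/5 per unit): all 5 → value 145, running total 145.00
- sampler (176/37 per unit): all 37 → value 176, running total 321.00
- spectrometer (135/39 per unit): all 39 → value 135, running total 456.00
- drill (40/29 per unit): 23 of 29 → value 23×40/29 = 31.7241, running total 487.72
Total 487.72.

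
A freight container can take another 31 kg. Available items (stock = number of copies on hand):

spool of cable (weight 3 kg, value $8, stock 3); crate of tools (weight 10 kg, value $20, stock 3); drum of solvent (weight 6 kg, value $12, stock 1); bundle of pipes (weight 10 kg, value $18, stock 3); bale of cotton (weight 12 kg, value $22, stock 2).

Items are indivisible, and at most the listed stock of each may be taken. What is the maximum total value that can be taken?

Top feasible selections:
- 3×spool of cable + 1×crate of tools + 1×bale of cotton: weight 31, value 66
- 3×spool of cable + 2×crate of tools: weight 29, value 64
- 3×spool of cable + 1×bundle of pipes + 1×bale of cotton: weight 31, value 64
Best: $66.

$66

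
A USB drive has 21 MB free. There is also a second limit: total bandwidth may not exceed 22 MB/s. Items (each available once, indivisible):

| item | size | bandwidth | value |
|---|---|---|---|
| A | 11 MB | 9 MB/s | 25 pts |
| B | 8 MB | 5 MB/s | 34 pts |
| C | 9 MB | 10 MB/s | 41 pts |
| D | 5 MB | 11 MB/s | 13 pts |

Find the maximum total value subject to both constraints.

75 pts

Feasible sets respecting both limits:
- B+C: size 17, bandwidth 15, value 75
- A+C: size 20, bandwidth 19, value 66
- A+B: size 19, bandwidth 14, value 59
- C+D: size 14, bandwidth 21, value 54
Best: 75 pts.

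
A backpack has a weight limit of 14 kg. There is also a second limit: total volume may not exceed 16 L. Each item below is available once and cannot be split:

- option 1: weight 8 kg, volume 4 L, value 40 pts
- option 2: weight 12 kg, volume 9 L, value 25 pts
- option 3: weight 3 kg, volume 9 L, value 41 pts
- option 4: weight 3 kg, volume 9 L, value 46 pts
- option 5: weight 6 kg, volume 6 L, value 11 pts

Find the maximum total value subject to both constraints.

Feasible sets respecting both limits:
- option 1+option 4: weight 11, volume 13, value 86
- option 1+option 3: weight 11, volume 13, value 81
- option 4+option 5: weight 9, volume 15, value 57
Best: 86 pts.

86 pts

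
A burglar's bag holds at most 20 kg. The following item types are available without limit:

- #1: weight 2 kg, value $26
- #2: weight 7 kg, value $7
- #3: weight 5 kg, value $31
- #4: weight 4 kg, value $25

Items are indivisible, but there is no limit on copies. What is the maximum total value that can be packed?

Best value-per-unit is #1 at 26/2, and filling with it alone uses weight 10×2=20. No mix of the others beats 10×26 = 260.

$260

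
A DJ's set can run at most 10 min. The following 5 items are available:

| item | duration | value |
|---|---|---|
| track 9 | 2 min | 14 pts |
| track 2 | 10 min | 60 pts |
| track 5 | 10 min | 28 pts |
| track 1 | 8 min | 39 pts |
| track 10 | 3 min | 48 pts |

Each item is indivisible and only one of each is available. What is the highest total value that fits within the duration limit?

Check high-value combinations within 10 min:
- track 9+track 10: duration 2+3=5, value 14+48=62
- track 2: duration 10, value 60
- track 9+track 1: duration 2+8=10, value 14+39=53
- track 10: duration 3, value 48
- track 1: duration 8, value 39
Best: 62 pts.

62 pts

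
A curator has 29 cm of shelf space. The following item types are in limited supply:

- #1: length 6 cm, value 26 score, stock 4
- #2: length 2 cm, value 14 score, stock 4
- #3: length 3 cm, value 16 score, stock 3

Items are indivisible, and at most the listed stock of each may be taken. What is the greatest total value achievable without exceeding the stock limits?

Best selections within length 29 and stock limits:
- 2×#1 + 4×#2 + 3×#3: length 29, value 156
- 3×#1 + 4×#2 + 1×#3: length 29, value 150
- 2×#1 + 3×#2 + 3×#3: length 27, value 142
- 2×#1 + 4×#2 + 2×#3: length 26, value 140
Best: 156 score.

156 score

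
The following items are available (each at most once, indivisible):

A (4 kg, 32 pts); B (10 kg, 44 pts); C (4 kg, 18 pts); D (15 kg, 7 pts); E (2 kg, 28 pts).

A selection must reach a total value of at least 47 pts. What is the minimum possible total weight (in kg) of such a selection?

6

Subsets with value ≥ 47, sorted by total weight:
- A+E: weight 6, value 60
- A+C: weight 8, value 50
- A+C+E: weight 10, value 78
Minimum weight: 6 kg.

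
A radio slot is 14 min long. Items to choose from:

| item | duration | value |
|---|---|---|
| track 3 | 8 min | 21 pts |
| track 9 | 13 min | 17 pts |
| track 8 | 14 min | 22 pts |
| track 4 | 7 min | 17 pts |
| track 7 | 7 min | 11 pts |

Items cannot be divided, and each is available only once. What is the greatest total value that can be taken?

28 pts

Check high-value combinations within 14 min:
- track 4+track 7: duration 7+7=14, value 17+11=28
- track 8: duration 14, value 22
- track 3: duration 8, value 21
- track 4: duration 7, value 17
- track 9: duration 13, value 17
Best: 28 pts.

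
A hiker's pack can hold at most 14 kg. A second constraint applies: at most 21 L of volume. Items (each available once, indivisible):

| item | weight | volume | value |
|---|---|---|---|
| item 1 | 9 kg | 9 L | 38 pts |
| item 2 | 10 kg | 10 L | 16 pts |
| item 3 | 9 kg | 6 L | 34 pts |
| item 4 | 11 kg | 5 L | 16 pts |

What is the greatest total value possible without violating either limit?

38 pts

Feasible sets respecting both limits:
- item 1: weight 9, volume 9, value 38
- item 3: weight 9, volume 6, value 34
- item 2: weight 10, volume 10, value 16
Best: 38 pts.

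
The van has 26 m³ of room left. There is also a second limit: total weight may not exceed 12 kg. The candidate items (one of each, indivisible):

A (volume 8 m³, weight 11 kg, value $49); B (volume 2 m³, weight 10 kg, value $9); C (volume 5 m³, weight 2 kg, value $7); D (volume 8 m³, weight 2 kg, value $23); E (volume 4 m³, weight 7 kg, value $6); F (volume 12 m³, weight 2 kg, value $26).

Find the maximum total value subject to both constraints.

Feasible sets respecting both limits:
- C+D+F: volume 25, weight 6, value 56
- D+E+F: volume 24, weight 11, value 55
- A: volume 8, weight 11, value 49
Best: $56.

$56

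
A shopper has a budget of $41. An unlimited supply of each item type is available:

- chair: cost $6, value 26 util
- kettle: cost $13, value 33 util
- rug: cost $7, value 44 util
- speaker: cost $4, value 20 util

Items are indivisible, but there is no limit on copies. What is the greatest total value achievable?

246 util

Best value-per-unit is rug at 44/7; filling with it alone gives 5×44 = 220.
Optimal mix: 1×chair + 5×rug → cost 41, value 246.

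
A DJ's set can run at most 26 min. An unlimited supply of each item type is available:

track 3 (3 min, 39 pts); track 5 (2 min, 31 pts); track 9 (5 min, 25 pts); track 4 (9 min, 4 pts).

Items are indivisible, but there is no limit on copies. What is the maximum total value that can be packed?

403 pts

Best value-per-unit is track 5 at 31/2, and filling with it alone uses duration 13×2=26. No mix of the others beats 13×31 = 403.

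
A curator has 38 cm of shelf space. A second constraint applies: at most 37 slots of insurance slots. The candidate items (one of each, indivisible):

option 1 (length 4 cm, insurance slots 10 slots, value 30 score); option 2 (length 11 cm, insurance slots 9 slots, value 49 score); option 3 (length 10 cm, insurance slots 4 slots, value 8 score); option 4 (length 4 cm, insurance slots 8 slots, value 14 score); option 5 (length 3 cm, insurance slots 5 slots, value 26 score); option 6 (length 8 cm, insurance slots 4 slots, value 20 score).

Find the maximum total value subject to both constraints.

Feasible sets respecting both limits:
- option 1+option 2+option 4+option 5+option 6: length 30, insurance slots 36, value 139
- option 1+option 2+option 3+option 5+option 6: length 36, insurance slots 32, value 133
- option 1+option 2+option 3+option 4+option 5: length 32, insurance slots 36, value 127
- option 1+option 2+option 5+option 6: length 26, insurance slots 28, value 125
Best: 139 score.

139 score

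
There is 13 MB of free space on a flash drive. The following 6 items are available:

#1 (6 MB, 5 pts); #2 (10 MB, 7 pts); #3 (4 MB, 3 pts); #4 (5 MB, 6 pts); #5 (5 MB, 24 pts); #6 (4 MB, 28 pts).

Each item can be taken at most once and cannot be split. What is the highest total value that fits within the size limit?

55 pts

Check high-value combinations within 13 MB:
- #3+#5+#6: size 4+5+4=13, value 3+24+28=55
- #5+#6: size 5+4=9, value 24+28=52
- #3+#4+#6: size 4+5+4=13, value 3+6+28=37
Best: 55 pts.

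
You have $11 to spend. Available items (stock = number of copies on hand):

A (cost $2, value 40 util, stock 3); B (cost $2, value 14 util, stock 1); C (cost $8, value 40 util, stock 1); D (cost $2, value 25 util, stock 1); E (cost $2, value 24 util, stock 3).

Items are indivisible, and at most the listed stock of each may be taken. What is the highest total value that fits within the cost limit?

169 util

Best selections within cost 11 and stock limits:
- 3×A + 1×D + 1×E: cost 10, value 169
- 3×A + 2×E: cost 10, value 168
- 3×A + 1×B + 1×D: cost 10, value 159
- 3×A + 1×B + 1×E: cost 10, value 158
Best: 169 util.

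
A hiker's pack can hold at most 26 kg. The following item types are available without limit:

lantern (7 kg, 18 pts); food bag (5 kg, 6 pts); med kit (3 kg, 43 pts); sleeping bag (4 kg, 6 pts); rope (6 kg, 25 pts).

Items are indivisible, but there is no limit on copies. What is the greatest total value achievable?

344 pts

Best value-per-unit is med kit at 43/3, and filling with it alone uses weight 8×3=24. No mix of the others beats 8×43 = 344.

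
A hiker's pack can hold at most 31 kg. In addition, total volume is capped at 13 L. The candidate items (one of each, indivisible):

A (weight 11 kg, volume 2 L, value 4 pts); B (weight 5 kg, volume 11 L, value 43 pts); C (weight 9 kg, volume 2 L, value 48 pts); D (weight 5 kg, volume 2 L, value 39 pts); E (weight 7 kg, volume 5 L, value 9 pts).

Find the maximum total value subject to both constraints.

Feasible sets respecting both limits:
- C+D+E: weight 21, volume 9, value 96
- B+C: weight 14, volume 13, value 91
- A+C+D: weight 25, volume 6, value 91
Best: 96 pts.

96 pts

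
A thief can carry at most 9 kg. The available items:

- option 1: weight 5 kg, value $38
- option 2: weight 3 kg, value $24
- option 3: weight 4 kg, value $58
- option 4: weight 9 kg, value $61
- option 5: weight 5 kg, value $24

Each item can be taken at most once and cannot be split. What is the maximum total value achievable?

Check high-value combinations within 9 kg:
- option 1+option 3: weight 5+4=9, value 38+58=96
- option 2+option 3: weight 3+4=7, value 24+58=82
- option 3+option 5: weight 4+5=9, value 58+24=82
- option 1+option 2: weight 5+3=8, value 38+24=62
- option 4: weight 9, value 61
Best: $96.

$96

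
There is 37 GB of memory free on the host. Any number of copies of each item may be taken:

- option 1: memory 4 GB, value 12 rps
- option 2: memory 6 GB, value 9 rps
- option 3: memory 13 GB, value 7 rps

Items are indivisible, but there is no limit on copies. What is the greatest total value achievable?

108 rps

Best value-per-unit is option 1 at 12/4, and filling with it alone uses memory 9×4=36. No mix of the others beats 9×12 = 108.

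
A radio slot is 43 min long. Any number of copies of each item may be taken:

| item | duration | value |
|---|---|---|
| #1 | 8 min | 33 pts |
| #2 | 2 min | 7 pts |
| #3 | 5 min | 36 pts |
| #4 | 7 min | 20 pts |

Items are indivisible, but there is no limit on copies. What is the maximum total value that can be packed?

Best value-per-unit is #3 at 36/5; filling with it alone gives 8×36 = 288.
Optimal mix: 1×#2 + 8×#3 → duration 42, value 295.

295 pts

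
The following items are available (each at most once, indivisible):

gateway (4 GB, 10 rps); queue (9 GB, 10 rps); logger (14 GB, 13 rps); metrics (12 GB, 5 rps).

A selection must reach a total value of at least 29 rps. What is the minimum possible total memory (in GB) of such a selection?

27

Subsets with value ≥ 29, sorted by total memory:
- gateway+queue+logger: memory 27, value 33
- gateway+queue+logger+metrics: memory 39, value 38
Minimum memory: 27 GB.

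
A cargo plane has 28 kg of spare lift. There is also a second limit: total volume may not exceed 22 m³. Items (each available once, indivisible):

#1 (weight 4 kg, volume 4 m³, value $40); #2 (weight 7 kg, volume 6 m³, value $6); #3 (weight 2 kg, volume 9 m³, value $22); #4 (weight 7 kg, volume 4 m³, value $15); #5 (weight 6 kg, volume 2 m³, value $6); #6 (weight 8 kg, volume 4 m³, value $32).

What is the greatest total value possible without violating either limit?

$109

Feasible sets respecting both limits:
- #1+#3+#4+#6: weight 21, volume 21, value 109
- #1+#3+#5+#6: weight 20, volume 19, value 100
- #1+#3+#6: weight 14, volume 17, value 94
- #1+#2+#4+#6: weight 26, volume 18, value 93
Best: $109.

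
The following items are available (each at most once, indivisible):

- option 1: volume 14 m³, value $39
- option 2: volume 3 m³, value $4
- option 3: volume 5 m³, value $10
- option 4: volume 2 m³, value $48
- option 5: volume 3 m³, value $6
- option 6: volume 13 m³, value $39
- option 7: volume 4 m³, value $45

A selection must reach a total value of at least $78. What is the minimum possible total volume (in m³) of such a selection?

6

Subsets with value ≥ 78, sorted by total volume:
- option 4+option 7: volume 6, value 93
- option 4+option 5+option 7: volume 9, value 99
Minimum volume: 6 m³.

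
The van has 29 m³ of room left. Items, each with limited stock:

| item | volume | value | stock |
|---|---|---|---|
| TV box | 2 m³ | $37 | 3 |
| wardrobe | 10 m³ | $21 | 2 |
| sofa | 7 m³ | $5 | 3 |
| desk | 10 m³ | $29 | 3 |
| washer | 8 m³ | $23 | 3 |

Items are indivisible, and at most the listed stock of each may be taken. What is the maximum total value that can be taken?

$169

Top feasible selections:
- 3×TV box + 2×desk: volume 26, value 169
- 3×TV box + 1×desk + 1×washer: volume 24, value 163
- 3×TV box + 1×sofa + 2×washer: volume 29, value 162
- 3×TV box + 1×wardrobe + 1×desk: volume 26, value 161
Best: $169.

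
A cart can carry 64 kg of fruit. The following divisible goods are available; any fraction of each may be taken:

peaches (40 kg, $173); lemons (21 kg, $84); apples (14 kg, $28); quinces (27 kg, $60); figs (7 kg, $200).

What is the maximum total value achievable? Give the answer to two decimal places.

441.00

Take in order of value per unit:
- figs (200/7 per unit): all 7 → value 200, running total 200.00
- peaches (173/40 per unit): all 40 → value 173, running total 373.00
- lemons (84/21 per unit): 17 of 21 → value 17×84/21 = 68.0000, running total 441.00
Total 441.00.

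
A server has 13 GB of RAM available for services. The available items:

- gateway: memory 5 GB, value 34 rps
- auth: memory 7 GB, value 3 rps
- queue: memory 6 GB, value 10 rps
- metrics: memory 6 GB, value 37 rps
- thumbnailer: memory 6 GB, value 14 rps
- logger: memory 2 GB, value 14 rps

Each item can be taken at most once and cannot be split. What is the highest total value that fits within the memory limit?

85 rps

Check high-value combinations within 13 GB:
- gateway+metrics+logger: memory 5+6+2=13, value 34+37+14=85
- gateway+metrics: memory 5+6=11, value 34+37=71
- gateway+thumbnailer+logger: memory 5+6+2=13, value 34+14+14=62
- gateway+queue+logger: memory 5+6+2=13, value 34+10+14=58
- metrics+logger: memory 6+2=8, value 37+14=51
Best: 85 rps.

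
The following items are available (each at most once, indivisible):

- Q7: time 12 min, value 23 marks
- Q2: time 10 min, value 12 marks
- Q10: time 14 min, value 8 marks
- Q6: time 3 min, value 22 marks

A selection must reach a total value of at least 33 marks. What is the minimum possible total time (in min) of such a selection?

Subsets with value ≥ 33, sorted by total time:
- Q2+Q6: time 13, value 34
- Q7+Q6: time 15, value 45
Minimum time: 13 min.

13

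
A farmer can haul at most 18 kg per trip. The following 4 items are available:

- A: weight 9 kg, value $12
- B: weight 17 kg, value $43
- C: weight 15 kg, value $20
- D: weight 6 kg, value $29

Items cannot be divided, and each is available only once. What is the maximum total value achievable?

$43

Check high-value combinations within 18 kg:
- B: weight 17, value 43
- A+D: weight 9+6=15, value 12+29=41
- D: weight 6, value 29
Best: $43.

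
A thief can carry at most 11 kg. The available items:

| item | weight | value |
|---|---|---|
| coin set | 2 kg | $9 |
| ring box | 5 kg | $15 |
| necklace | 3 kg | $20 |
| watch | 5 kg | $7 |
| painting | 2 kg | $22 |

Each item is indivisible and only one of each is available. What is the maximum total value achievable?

$57

Check high-value combinations within 11 kg:
- ring box+necklace+painting: weight 5+3+2=10, value 15+20+22=57
- coin set+necklace+painting: weight 2+3+2=7, value 9+20+22=51
- necklace+watch+painting: weight 3+5+2=10, value 20+7+22=49
- coin set+ring box+painting: weight 2+5+2=9, value 9+15+22=46
- coin set+ring box+necklace: weight 2+5+3=10, value 9+15+20=44
Best: $57.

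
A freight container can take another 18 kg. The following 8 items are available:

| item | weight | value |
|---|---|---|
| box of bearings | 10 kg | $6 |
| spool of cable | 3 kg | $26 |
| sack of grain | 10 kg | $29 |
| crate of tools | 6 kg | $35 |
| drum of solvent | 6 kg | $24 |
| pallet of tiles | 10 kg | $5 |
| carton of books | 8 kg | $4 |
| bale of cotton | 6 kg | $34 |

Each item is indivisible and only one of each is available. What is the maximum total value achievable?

Check high-value combinations within 18 kg:
- spool of cable+crate of tools+bale of cotton: weight 3+6+6=15, value 26+35+34=95
- crate of tools+drum of solvent+bale of cotton: weight 6+6+6=18, value 35+24+34=93
- spool of cable+crate of tools+drum of solvent: weight 3+6+6=15, value 26+35+24=85
- spool of cable+drum of solvent+bale of cotton: weight 3+6+6=15, value 26+24+34=84
- crate of tools+bale of cotton: weight 6+6=12, value 35+34=69
Best: $95.

$95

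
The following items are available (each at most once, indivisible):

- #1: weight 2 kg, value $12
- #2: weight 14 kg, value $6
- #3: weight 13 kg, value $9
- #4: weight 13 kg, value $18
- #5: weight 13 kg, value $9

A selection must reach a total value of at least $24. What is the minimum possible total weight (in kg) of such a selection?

Subsets with value ≥ 24, sorted by total weight:
- #1+#4: weight 15, value 30
- #3+#4: weight 26, value 27
Minimum weight: 15 kg.

15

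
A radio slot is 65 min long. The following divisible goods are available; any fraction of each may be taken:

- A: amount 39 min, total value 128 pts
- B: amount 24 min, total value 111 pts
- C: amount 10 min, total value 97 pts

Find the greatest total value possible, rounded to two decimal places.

309.74

Take in order of value per unit:
- C (97/10 per unit): all 10 → value 97, running total 97.00
- B (111/24 per unit): all 24 → value 111, running total 208.00
- A (128/39 per unit): 31 of 39 → value 31×128/39 = 101.7436, running total 309.74
Total 309.74.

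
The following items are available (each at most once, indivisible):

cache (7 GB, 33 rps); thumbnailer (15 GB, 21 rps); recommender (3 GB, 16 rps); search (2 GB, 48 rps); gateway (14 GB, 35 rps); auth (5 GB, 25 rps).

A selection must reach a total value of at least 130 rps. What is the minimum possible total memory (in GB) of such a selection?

26

Subsets with value ≥ 130, sorted by total memory:
- cache+recommender+search+gateway: memory 26, value 132
- cache+search+gateway+auth: memory 28, value 141
Minimum memory: 26 GB.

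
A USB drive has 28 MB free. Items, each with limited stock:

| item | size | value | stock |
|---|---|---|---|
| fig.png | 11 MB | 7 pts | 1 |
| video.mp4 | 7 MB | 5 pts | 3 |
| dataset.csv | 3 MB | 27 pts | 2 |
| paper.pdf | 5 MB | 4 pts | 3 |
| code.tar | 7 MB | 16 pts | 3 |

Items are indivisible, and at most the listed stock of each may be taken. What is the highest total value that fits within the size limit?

Best selections within size 28 and stock limits:
- 2×dataset.csv + 3×code.tar: size 27, value 102
- 1×video.mp4 + 2×dataset.csv + 2×code.tar: size 27, value 91
- 2×dataset.csv + 1×paper.pdf + 2×code.tar: size 25, value 90
Best: 102 pts.

102 pts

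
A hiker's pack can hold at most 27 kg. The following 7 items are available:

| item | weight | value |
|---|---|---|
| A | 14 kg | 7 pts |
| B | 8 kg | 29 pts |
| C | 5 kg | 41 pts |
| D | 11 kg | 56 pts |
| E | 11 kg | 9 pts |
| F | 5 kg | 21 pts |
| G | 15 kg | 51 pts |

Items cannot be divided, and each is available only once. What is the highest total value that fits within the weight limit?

Check high-value combinations within 27 kg:
- B+C+D: weight 8+5+11=24, value 29+41+56=126
- C+D+F: weight 5+11+5=21, value 41+56+21=118
- C+F+G: weight 5+5+15=25, value 41+21+51=113
Best: 126 pts.

126 pts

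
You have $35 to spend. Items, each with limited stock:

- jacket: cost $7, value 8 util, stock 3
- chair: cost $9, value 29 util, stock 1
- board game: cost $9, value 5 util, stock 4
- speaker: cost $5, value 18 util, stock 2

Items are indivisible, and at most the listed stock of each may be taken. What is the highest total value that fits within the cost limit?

Top feasible selections:
- 2×jacket + 1×chair + 2×speaker: cost 33, value 81
- 1×jacket + 1×chair + 1×board game + 2×speaker: cost 35, value 78
- 1×jacket + 1×chair + 2×speaker: cost 26, value 73
- 3×jacket + 1×chair + 1×speaker: cost 35, value 71
Best: 81 util.

81 util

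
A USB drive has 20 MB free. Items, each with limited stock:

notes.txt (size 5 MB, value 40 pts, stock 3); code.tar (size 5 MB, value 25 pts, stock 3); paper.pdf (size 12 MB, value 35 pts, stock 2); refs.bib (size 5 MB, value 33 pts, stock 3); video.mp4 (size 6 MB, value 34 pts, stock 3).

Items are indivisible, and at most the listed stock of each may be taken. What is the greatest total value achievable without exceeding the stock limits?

153 pts

Best selections within size 20 and stock limits:
- 3×notes.txt + 1×refs.bib: size 20, value 153
- 2×notes.txt + 2×refs.bib: size 20, value 146
Best: 153 pts.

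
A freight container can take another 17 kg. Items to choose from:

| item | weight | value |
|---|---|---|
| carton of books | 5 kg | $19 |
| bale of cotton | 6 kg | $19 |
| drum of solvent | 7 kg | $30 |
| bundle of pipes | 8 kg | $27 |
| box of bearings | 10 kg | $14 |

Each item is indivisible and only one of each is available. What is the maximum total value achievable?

Check high-value combinations within 17 kg:
- drum of solvent+bundle of pipes: weight 7+8=15, value 30+27=57
- carton of books+drum of solvent: weight 5+7=12, value 19+30=49
- bale of cotton+drum of solvent: weight 6+7=13, value 19+30=49
- carton of books+bundle of pipes: weight 5+8=13, value 19+27=46
- bale of cotton+bundle of pipes: weight 6+8=14, value 19+27=46
Best: $57.

$57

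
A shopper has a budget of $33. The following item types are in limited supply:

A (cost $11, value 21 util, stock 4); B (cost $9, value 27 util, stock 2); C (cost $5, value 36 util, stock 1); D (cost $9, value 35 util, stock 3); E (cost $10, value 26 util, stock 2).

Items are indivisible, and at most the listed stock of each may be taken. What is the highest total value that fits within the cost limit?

141 util

Top feasible selections:
- 1×C + 3×D: cost 32, value 141
- 1×B + 1×C + 2×D: cost 32, value 133
Best: 141 util.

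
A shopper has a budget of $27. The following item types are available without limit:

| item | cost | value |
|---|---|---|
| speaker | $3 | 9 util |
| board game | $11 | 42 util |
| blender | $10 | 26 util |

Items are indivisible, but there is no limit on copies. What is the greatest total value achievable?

93 util

Best value-per-unit is board game at 42/11; filling with it alone gives 2×42 = 84.
Optimal mix: 1×speaker + 2×board game → cost 25, value 93.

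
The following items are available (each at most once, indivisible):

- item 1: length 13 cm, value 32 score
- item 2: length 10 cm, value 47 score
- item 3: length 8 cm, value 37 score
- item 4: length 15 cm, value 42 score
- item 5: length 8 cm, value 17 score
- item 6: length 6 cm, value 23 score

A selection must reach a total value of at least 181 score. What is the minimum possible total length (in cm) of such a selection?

52

Subsets with value ≥ 181, sorted by total length:
- item 1+item 2+item 3+item 4+item 6: length 52, value 181
- item 1+item 2+item 3+item 4+item 5+item 6: length 60, value 198
Minimum length: 52 cm.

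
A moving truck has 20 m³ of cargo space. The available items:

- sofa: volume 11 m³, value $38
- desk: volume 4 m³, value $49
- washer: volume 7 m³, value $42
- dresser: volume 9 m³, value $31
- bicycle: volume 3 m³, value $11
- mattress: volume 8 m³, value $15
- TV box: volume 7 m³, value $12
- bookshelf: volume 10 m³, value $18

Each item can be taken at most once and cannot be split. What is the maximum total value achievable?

$122

Check high-value combinations within 20 m³:
- desk+washer+dresser: volume 4+7+9=20, value 49+42+31=122
- desk+washer+mattress: volume 4+7+8=19, value 49+42+15=106
- desk+washer+TV box: volume 4+7+7=18, value 49+42+12=103
Best: $122.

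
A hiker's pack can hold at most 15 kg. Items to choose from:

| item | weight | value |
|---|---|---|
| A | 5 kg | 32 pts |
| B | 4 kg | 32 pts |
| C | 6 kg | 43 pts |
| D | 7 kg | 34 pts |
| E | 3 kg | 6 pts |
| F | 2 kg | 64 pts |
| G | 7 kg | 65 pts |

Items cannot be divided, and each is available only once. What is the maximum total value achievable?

172 pts

Check high-value combinations within 15 kg:
- C+F+G: weight 6+2+7=15, value 43+64+65=172
- B+F+G: weight 4+2+7=13, value 32+64+65=161
- A+F+G: weight 5+2+7=14, value 32+64+65=161
- B+C+E+F: weight 4+6+3+2=15, value 32+43+6+64=145
- C+D+F: weight 6+7+2=15, value 43+34+64=141
Best: 172 pts.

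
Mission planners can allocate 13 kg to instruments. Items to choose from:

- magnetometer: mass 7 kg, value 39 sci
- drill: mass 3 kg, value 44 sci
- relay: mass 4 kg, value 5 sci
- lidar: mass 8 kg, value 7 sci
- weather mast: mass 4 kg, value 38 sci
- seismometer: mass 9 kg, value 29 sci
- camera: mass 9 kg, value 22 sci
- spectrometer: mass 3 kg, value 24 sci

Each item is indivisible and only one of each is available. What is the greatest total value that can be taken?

107 sci

Check high-value combinations within 13 kg:
- magnetometer+drill+spectrometer: mass 7+3+3=13, value 39+44+24=107
- drill+weather mast+spectrometer: mass 3+4+3=10, value 44+38+24=106
- drill+relay+weather mast: mass 3+4+4=11, value 44+5+38=87
- magnetometer+drill: mass 7+3=10, value 39+44=83
Best: 107 sci.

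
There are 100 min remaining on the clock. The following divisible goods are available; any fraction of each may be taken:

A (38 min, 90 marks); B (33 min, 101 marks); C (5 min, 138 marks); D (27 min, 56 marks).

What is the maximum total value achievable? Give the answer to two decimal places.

378.78

Take in order of value per unit:
- C (138/5 per unit): all 5 → value 138, running total 138.00
- B (101/33 per unit): all 33 → value 101, running total 239.00
- A (90/38 per unit): all 38 → value 90, running total 329.00
- D (56/27 per unit): 24 of 27 → value 24×56/27 = 49.7778, running total 378.78
Total 378.78.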